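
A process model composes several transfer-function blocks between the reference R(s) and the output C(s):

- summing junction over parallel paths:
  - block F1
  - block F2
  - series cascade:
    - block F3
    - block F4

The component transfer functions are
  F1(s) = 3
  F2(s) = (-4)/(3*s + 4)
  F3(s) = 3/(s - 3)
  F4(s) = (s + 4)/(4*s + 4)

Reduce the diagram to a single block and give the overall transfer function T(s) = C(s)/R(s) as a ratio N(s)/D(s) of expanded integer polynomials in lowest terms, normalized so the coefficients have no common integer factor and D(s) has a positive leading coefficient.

First reduce the diagram to T(s).

Step 1: cascade F3, F4: (3*s + 12)/(4*s^2 - 8*s - 12)
Step 2: reduce the parallel group F1, F2, (F3*F4): this yields T(s), and no further normalization is needed

Answer: (36*s^3 - 31*s^2 - 124*s - 48)/(12*s^3 - 8*s^2 - 68*s - 48)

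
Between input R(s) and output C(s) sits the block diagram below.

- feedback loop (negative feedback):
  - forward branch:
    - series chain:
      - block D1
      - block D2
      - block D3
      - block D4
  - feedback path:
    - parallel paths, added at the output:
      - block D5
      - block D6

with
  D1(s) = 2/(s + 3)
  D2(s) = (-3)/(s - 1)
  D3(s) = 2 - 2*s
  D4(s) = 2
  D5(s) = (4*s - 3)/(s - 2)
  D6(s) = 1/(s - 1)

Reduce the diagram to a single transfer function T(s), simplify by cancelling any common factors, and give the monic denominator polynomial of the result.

Step 1: combine D1, D2, D3, D4 in series, giving 24/(s + 3)
Step 2: sum the parallel branches D5, D6, giving (4*s^2 - 6*s + 1)/(s^2 - 3*s + 2)
Step 3: collapse the loop ((D1*D2*D3*D4) forward, (D5+D6) return), giving (24*s^2 - 72*s + 48)/(s^3 + 96*s^2 - 151*s + 30)
No further cancellation is possible in the step-3 result, so that is T(s). Its denominator is already monic.

Hence the answer: s^3 + 96*s^2 - 151*s + 30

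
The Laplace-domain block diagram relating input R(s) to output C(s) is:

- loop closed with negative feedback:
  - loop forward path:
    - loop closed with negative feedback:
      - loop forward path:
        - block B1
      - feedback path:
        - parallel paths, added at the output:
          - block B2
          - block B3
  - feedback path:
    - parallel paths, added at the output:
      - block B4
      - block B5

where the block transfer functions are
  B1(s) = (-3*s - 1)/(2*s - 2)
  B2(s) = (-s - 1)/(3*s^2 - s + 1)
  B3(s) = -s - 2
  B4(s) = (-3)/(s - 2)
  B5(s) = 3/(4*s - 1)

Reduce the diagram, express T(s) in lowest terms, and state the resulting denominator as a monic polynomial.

Answer: s^6 + 5*s^5/12 - 43*s^4/12 + 77*s^3/18 - 101*s^2/36 + 8*s/9 + 5/36

Working:
Step 1 - sum the parallel branches B2, B3, giving (-3*s^3 - 5*s^2 - 3)/(3*s^2 - s + 1)
Step 2 - feedback reduction of B1, (B2+B3), giving (-9*s^3 - 2*s - 1)/(9*s^4 + 24*s^3 - 3*s^2 + 13*s + 1)
Step 3 - combine B4, B5 in parallel, giving (-9*s - 3)/(4*s^2 - 9*s + 2)
Step 4 - feedback reduction of [B1/(1+B1*(B2+B3))], (B4+B5), giving (-36*s^5 + 81*s^4 - 26*s^3 + 14*s^2 + 5*s - 2)/(36*s^6 + 15*s^5 - 129*s^4 + 154*s^3 - 101*s^2 + 32*s + 5)
The result of step 4 is T(s) in lowest terms. Its denominator has leading coefficient 36; dividing the denominator through by 36 makes it monic.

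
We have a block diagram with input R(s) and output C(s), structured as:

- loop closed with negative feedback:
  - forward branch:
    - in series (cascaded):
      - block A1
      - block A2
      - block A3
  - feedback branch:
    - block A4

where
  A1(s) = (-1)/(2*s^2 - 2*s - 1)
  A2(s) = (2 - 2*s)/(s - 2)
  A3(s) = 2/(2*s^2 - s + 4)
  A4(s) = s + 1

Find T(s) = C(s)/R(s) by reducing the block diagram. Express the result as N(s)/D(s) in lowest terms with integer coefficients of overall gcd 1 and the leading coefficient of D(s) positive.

Step 1. reduce the series chain A1, A2, A3, giving (4*s - 4)/(4*s^5 - 14*s^4 + 20*s^3 - 23*s^2 + 10*s + 8)
Step 2. feedback reduction of (A1*A2*A3), A4 - this is the overall T(s), already in the required normalized form

Final answer: (4*s - 4)/(4*s^5 - 14*s^4 + 20*s^3 - 19*s^2 + 10*s + 4)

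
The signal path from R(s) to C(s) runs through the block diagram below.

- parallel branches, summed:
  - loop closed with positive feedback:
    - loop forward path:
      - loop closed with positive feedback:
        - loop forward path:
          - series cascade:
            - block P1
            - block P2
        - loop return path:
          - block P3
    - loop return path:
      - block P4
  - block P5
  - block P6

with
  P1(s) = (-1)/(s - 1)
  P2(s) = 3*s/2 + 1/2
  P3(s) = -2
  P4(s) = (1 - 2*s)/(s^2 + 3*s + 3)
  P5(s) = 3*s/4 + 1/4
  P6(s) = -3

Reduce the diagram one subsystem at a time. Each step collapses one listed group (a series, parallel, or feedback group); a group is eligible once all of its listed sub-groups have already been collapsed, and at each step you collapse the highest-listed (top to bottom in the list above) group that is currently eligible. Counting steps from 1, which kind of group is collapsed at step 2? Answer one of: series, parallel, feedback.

(1) cascade P1, P2
(2) apply the feedback formula to (P1*P2), P3
(3) collapse the loop ([(P1*P2)/(1-(P1*P2)*P3)] forward, P4 return)
(4) reduce the parallel group [[(P1*P2)/(1-(P1*P2)*P3)]/(1-[(P1*P2)/(1-(P1*P2)*P3)]*P4)], P5, P6
Step 2: feedback.

Final answer: feedback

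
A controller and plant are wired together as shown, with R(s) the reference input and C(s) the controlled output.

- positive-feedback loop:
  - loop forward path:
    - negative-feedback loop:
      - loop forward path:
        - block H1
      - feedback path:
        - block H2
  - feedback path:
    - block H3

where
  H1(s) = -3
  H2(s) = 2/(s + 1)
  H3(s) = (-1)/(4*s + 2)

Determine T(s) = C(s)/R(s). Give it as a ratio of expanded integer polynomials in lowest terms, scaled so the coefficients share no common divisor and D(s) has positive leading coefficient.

Reducing step by step:

(1) feedback reduction of H1, H2 -> (-3*s - 3)/(s - 5)
(2) apply the feedback formula to [H1/(1+H1*H2)], H3; the result is T(s) itself (integer coefficients, no common factor, positive leading denominator coefficient)

Answer: (-12*s^2 - 18*s - 6)/(4*s^2 - 21*s - 13)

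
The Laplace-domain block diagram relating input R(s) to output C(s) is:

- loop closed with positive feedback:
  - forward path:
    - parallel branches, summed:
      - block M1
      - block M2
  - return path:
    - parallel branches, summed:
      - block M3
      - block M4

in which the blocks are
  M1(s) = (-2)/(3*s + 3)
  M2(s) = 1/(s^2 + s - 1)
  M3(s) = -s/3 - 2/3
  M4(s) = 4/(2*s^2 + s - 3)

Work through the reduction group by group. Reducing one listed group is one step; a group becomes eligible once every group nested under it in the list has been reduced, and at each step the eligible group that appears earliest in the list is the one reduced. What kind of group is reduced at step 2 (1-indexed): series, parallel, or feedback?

Answer: parallel

Working:
1. combine M1, M2 in parallel
2. reduce the parallel group M3, M4
3. collapse the loop ((M1+M2) forward, (M3+M4) return)
Step 2: parallel.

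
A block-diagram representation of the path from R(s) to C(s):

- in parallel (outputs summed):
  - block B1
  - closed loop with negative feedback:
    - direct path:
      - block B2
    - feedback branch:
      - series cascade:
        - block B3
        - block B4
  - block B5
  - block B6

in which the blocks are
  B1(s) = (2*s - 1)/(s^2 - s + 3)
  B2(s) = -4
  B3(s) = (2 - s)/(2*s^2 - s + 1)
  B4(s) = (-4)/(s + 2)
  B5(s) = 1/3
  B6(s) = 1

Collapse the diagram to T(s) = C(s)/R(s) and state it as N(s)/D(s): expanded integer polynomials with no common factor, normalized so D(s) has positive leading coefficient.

Reducing step by step:

Step 1. cascade B3, B4: (4*s - 8)/(2*s^3 + 3*s^2 - s + 2)
Step 2. reduce the feedback loop with forward B2 and return (B3*B4): (-8*s^3 - 12*s^2 + 4*s - 8)/(2*s^3 + 3*s^2 - 17*s + 34)
Step 3. add B1, [B2/(1+B2*(B3*B4))], B5, B6 (parallel), which is the overall transfer function T(s) = C(s)/R(s) in lowest terms

Answer: (-16*s^5 + 4*s^4 - 68*s^3 - 15*s^2 - 25*s + 234)/(6*s^5 + 3*s^4 - 42*s^3 + 180*s^2 - 255*s + 306)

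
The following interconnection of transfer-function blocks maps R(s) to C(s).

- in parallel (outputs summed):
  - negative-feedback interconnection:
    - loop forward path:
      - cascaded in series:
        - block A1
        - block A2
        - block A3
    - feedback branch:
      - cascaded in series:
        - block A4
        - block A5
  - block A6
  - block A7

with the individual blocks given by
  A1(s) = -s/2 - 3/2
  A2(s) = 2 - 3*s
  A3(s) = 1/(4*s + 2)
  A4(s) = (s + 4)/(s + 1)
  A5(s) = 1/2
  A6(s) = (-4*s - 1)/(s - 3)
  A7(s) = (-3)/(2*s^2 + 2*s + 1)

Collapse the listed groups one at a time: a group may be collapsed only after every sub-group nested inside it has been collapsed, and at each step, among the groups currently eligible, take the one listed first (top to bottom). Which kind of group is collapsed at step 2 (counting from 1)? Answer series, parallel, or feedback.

Reducing step by step:

(1) combine A1, A2, A3 in series
(2) series reduction of A4, A5
(3) apply the feedback formula to (A1*A2*A3), (A4*A5)
(4) combine [(A1*A2*A3)/(1+(A1*A2*A3)*(A4*A5))], A6, A7 in parallel
So the answer for step 2 is series.

Answer: series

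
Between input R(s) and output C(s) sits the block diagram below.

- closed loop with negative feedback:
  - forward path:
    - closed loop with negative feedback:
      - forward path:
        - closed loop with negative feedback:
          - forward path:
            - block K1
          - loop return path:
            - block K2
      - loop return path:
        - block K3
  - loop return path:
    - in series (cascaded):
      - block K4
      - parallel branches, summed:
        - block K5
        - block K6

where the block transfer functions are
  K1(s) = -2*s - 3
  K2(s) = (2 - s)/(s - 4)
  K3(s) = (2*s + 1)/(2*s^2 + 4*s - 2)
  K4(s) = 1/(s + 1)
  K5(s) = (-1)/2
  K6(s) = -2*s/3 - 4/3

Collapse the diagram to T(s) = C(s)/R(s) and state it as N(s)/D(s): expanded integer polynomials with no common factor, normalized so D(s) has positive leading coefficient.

The answer is (-12*s^5 - 6*s^4 + 150*s^3 + 258*s^2 + 42*s - 72)/(20*s^5 + 42*s^4 - 143*s^3 - 421*s^2 - 98*s + 228).

Reasoning:
Step 1: feedback reduction of K1, K2; result (-2*s^2 + 5*s + 12)/(2*s^2 - 10)
Step 2: feedback reduction of [K1/(1+K1*K2)], K3; result (-4*s^4 + 2*s^3 + 48*s^2 + 38*s - 24)/(4*s^4 + 4*s^3 - 16*s^2 - 11*s + 32)
Step 3: sum the parallel branches K5, K6; result -2*s/3 - 11/6
Step 4: cascade K4, (K5+K6); result (-4*s - 11)/(6*s + 6)
Step 5: close the feedback loop around [[K1/(1+K1*K2)]/(1+[K1/(1+K1*K2)]*K3)], (K4*(K5+K6)); the result is T(s) itself (integer coefficients, no common factor, positive leading denominator coefficient)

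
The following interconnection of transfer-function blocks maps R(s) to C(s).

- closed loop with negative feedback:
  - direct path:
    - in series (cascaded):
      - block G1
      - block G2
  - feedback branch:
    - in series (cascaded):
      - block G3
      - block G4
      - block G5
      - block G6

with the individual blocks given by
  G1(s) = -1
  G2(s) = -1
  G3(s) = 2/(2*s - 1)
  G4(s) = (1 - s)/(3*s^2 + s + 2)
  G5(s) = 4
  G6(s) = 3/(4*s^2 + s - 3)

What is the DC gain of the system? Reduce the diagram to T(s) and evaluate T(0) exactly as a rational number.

First reduce the diagram to T(s).

Step 1. series reduction of G1, G2, giving 1
Step 2. combine G3, G4, G5, G6 in series, giving (24 - 24*s)/(24*s^5 + 2*s^4 - 7*s^3 - 2*s^2 - 11*s + 6)
Step 3. reduce the feedback loop with forward (G1*G2) and return (G3*G4*G5*G6), giving (24*s^5 + 2*s^4 - 7*s^3 - 2*s^2 - 11*s + 6)/(24*s^5 + 2*s^4 - 7*s^3 - 2*s^2 - 35*s + 30)
Step 3 gives the overall T(s). Then T(0) = 6/30 = 1/5.

Answer: 1/5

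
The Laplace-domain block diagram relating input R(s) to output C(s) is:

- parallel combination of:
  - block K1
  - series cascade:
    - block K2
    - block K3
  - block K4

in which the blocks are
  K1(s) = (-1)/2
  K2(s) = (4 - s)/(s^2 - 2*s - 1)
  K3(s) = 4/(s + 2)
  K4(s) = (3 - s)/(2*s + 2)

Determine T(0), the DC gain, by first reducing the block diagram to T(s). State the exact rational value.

Answer: -7

Working:
Step 1: cascade K2, K3: (16 - 4*s)/(s^3 - 5*s - 2)
Step 2: parallel reduction of K1, (K2*K3), K4: (-s^4 + s^3 + s^2 + 9*s + 14)/(s^4 + s^3 - 5*s^2 - 7*s - 2)
DC gain: substitute s = 0 into T(s) from step 2: T(0) = 14/(-2) = -7.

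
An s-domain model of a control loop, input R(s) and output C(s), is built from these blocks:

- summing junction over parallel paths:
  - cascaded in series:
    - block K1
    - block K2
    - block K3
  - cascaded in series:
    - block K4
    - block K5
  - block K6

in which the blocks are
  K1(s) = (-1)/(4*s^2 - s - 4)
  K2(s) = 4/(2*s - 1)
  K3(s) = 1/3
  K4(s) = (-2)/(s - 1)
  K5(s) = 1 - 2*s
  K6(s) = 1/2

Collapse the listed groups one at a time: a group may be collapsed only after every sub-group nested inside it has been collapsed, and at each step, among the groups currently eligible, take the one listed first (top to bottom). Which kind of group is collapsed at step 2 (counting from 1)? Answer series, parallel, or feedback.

Step 1: series reduction of K1, K2, K3
Step 2: combine K4, K5 in series
Step 3: parallel reduction of (K1*K2*K3), (K4*K5), K6
Step 2: series.

Final answer: series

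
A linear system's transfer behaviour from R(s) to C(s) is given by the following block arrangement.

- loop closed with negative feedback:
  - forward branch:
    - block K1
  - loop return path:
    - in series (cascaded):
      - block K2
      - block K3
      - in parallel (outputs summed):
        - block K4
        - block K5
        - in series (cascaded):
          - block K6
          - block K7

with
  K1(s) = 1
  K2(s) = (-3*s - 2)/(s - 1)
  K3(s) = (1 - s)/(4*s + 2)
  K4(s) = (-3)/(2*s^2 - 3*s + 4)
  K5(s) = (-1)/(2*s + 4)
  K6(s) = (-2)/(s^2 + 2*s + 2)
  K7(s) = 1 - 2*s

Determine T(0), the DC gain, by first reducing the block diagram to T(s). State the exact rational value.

Reducing step by step:

Step 1: reduce the series chain K6, K7 = (4*s - 2)/(s^2 + 2*s + 2)
Step 2: add K4, K5, (K6*K7) (parallel) = (14*s^4 - 7*s^3 - 46*s^2 + 34*s - 64)/(4*s^5 + 10*s^4 + 8*s^3 + 12*s^2 + 24*s + 32)
Step 3: series reduction of K2, K3, (K4+K5+(K6*K7)) = (42*s^5 + 7*s^4 - 152*s^3 + 10*s^2 - 124*s - 128)/(16*s^6 + 48*s^5 + 52*s^4 + 64*s^3 + 120*s^2 + 176*s + 64)
Step 4: close the feedback loop around K1, (K2*K3*(K4+K5+(K6*K7))) = (16*s^6 + 48*s^5 + 52*s^4 + 64*s^3 + 120*s^2 + 176*s + 64)/(16*s^6 + 90*s^5 + 59*s^4 - 88*s^3 + 130*s^2 + 52*s - 64)
DC gain: substitute s = 0 into T(s) from step 4: T(0) = 64/(-64) = -1.

Answer: -1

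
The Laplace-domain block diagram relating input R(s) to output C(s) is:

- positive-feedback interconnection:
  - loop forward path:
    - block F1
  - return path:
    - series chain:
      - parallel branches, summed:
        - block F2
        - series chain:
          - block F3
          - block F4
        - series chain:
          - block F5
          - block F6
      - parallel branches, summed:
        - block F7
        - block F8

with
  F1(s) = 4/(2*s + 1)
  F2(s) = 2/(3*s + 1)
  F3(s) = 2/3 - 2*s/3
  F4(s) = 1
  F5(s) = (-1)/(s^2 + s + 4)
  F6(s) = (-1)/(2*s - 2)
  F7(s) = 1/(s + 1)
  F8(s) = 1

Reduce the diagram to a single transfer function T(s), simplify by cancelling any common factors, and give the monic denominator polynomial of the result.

Step 1. combine F3, F4 in series, giving 2/3 - 2*s/3
Step 2. multiply F5, F6 (series), giving 1/(2*s^3 + 6*s - 8)
Step 3. combine F2, (F3*F4), (F5*F6) in parallel, giving (-12*s^5 + 8*s^4 - 20*s^3 + 72*s^2 + 25*s - 61)/(18*s^4 + 6*s^3 + 54*s^2 - 54*s - 24)
Step 4. parallel reduction of F7, F8, giving (s + 2)/(s + 1)
Step 5. series reduction of (F2+(F3*F4)+(F5*F6)), (F7+F8), giving (-12*s^6 - 16*s^5 - 4*s^4 + 32*s^3 + 169*s^2 - 11*s - 122)/(18*s^5 + 24*s^4 + 60*s^3 - 78*s - 24)
Step 6. apply the feedback formula to F1, ((F2+(F3*F4)+(F5*F6))*(F7+F8)), giving (36*s^5 + 48*s^4 + 120*s^3 - 156*s - 48)/(42*s^6 + 65*s^5 + 80*s^4 - 34*s^3 - 416*s^2 - 41*s + 232)
The result of step 6 is T(s) in lowest terms. Its denominator has leading coefficient 42; dividing the denominator through by 42 makes it monic.

Hence the answer: s^6 + 65*s^5/42 + 40*s^4/21 - 17*s^3/21 - 208*s^2/21 - 41*s/42 + 116/21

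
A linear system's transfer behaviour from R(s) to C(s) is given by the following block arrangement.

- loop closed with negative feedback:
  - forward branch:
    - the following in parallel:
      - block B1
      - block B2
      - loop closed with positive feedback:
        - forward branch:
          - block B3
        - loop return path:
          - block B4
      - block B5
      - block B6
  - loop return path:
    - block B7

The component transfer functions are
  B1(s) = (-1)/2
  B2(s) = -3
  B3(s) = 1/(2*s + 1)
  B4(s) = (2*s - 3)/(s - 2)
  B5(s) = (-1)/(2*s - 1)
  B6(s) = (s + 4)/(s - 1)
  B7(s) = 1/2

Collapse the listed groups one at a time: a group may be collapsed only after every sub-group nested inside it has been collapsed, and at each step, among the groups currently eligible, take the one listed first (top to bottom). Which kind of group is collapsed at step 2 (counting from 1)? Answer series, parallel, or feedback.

Step 1. close the feedback loop around B3, B4
Step 2. parallel reduction of B1, B2, [B3/(1-B3*B4)], B5, B6
Step 3. collapse the loop ((B1+B2+[B3/(1-B3*B4)]+B5+B6) forward, B7 return)
Step 2: parallel.

Final answer: parallel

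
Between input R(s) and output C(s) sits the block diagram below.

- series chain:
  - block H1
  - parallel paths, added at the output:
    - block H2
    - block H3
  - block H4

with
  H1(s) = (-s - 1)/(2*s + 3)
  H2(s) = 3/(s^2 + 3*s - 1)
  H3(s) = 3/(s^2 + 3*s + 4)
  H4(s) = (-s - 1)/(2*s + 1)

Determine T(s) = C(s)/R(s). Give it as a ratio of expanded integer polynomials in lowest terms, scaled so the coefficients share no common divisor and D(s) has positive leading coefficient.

Reducing step by step:

Step 1: combine H2, H3 in parallel, giving (6*s^2 + 18*s + 9)/(s^4 + 6*s^3 + 12*s^2 + 9*s - 4)
Step 2: reduce the series chain H1, (H2+H3), H4 - this is the overall T(s), already in the required normalized form

Answer: (6*s^4 + 30*s^3 + 51*s^2 + 36*s + 9)/(4*s^6 + 32*s^5 + 99*s^4 + 150*s^3 + 92*s^2 - 5*s - 12)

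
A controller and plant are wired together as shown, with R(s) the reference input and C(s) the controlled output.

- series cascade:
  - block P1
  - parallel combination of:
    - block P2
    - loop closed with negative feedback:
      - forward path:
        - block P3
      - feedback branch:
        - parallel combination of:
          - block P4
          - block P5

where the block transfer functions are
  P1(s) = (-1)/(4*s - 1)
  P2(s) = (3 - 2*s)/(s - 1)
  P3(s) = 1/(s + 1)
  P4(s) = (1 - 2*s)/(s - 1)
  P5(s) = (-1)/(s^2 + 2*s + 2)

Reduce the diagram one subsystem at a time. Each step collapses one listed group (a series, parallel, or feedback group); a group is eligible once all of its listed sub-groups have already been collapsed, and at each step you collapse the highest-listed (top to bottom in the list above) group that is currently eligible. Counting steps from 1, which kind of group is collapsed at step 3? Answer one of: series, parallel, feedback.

Answer: parallel

Working:
1. parallel reduction of P4, P5
2. feedback reduction of P3, (P4+P5)
3. sum the parallel branches P2, [P3/(1+P3*(P4+P5))]
4. reduce the series chain P1, (P2+[P3/(1+P3*(P4+P5))])
So the answer for step 3 is parallel.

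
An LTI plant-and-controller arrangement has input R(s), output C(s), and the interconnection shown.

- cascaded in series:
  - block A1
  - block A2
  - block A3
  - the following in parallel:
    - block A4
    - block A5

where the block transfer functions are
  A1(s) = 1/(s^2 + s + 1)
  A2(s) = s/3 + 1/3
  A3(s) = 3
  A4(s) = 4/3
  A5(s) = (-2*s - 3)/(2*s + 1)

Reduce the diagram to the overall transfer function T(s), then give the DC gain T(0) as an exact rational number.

Reducing step by step:

Step 1 - sum the parallel branches A4, A5 gives (2*s - 5)/(6*s + 3)
Step 2 - series reduction of A1, A2, A3, (A4+A5) gives (2*s^2 - 3*s - 5)/(6*s^3 + 9*s^2 + 9*s + 3)
Evaluating the step-2 result (the overall T(s)) at s = 0 gives T(0) = -5/3.

Answer: -5/3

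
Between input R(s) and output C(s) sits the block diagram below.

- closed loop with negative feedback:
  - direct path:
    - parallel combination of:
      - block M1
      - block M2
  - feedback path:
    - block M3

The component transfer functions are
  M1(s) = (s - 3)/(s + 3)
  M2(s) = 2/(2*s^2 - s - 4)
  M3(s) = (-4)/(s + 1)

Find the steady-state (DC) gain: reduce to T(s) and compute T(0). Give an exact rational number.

The answer is -3/14.

Reasoning:
Step 1 - sum the parallel branches M1, M2 = (2*s^3 - 7*s^2 + s + 18)/(2*s^3 + 5*s^2 - 7*s - 12)
Step 2 - feedback reduction of (M1+M2), M3 = (2*s^4 - 5*s^3 - 6*s^2 + 19*s + 18)/(2*s^4 - s^3 + 26*s^2 - 23*s - 84)
Step 2 gives the overall T(s). Then T(0) = 18/(-84) = -3/14.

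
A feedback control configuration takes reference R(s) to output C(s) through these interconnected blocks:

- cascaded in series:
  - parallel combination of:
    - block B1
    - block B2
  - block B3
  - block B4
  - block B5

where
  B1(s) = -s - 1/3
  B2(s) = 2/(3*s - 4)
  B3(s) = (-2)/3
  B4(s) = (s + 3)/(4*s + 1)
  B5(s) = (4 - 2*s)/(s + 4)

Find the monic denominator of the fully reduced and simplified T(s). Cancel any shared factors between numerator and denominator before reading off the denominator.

The answer is s^3 + 35*s^2/12 - 14*s/3 - 4/3.

Reasoning:
Step 1 - parallel reduction of B1, B2, giving (-9*s^2 + 9*s + 10)/(9*s - 12)
Step 2 - combine (B1+B2), B3, B4, B5 in series, giving (-36*s^4 + 292*s^2 - 176*s - 240)/(108*s^3 + 315*s^2 - 504*s - 144)
The result of step 2 is T(s) in lowest terms. Its denominator has leading coefficient 108; dividing the denominator through by 108 makes it monic.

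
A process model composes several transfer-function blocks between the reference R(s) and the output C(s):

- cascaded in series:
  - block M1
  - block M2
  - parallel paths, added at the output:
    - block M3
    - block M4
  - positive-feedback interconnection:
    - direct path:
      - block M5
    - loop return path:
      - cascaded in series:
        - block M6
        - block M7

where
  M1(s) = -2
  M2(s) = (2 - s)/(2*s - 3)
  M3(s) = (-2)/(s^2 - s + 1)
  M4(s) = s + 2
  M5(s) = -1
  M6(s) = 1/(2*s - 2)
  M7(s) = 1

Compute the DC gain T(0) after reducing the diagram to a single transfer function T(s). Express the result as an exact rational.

Step 1: combine M3, M4 in parallel: (s^3 + s^2 - s)/(s^2 - s + 1)
Step 2: multiply M6, M7 (series): 1/(2*s - 2)
Step 3: close the feedback loop around M5, (M6*M7): (2 - 2*s)/(2*s - 1)
Step 4: series reduction of M1, M2, (M3+M4), [M5/(1-M5*(M6*M7))]: (-4*s^5 + 8*s^4 + 8*s^3 - 20*s^2 + 8*s)/(4*s^4 - 12*s^3 + 15*s^2 - 11*s + 3)
Step 4 gives the overall T(s). Then T(0) = 0/3 = 0.

Hence the answer: 0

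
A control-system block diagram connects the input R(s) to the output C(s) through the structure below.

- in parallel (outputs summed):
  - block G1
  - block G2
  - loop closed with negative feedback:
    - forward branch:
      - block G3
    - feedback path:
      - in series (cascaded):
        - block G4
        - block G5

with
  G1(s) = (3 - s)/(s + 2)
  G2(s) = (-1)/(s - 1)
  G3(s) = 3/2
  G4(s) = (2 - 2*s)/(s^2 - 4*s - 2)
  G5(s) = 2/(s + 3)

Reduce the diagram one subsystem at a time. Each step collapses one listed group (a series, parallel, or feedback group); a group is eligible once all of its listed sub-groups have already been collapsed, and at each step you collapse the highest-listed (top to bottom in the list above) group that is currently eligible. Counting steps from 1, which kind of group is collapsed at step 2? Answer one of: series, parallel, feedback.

Answer: feedback

Working:
(1) cascade G4, G5
(2) reduce the feedback loop with forward G3 and return (G4*G5)
(3) add G1, G2, [G3/(1+G3*(G4*G5))] (parallel)
So the answer for step 2 is feedback.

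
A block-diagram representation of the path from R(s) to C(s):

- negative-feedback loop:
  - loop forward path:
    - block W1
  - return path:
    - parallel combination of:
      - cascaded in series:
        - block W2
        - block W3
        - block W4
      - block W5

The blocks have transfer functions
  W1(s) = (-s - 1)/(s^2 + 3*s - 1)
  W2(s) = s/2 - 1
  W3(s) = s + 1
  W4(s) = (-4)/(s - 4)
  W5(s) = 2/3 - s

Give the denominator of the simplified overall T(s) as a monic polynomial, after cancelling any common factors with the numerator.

Answer: s^3 - 7*s^2/6 - 21*s/4 + 2/3

Working:
[1] combine W2, W3, W4 in series; result (-2*s^2 + 2*s + 4)/(s - 4)
[2] add (W2*W3*W4), W5 (parallel); result (-9*s^2 + 20*s + 4)/(3*s - 12)
[3] apply the feedback formula to W1, ((W2*W3*W4)+W5); result (-3*s^2 + 9*s + 12)/(12*s^3 - 14*s^2 - 63*s + 8)
T(s) is the step-3 result (common factors already cancelled). Leading coefficient of the denominator: 12. Divide through by 12 for the monic polynomial.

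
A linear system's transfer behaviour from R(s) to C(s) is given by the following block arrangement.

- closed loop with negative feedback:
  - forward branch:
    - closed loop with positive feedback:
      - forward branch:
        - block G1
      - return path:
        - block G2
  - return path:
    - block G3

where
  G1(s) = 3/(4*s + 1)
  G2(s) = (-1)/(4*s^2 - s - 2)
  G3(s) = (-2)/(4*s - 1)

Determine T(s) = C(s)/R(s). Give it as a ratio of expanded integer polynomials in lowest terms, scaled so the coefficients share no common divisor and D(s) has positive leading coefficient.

(1) reduce the feedback loop with forward G1 and return G2 gives (12*s^2 - 3*s - 6)/(16*s^3 - 9*s + 1)
(2) collapse the loop ([G1/(1-G1*G2)] forward, G3 return), giving the overall T(s)

Therefore the answer is (48*s^3 - 24*s^2 - 21*s + 6)/(64*s^4 - 16*s^3 - 60*s^2 + 19*s + 11).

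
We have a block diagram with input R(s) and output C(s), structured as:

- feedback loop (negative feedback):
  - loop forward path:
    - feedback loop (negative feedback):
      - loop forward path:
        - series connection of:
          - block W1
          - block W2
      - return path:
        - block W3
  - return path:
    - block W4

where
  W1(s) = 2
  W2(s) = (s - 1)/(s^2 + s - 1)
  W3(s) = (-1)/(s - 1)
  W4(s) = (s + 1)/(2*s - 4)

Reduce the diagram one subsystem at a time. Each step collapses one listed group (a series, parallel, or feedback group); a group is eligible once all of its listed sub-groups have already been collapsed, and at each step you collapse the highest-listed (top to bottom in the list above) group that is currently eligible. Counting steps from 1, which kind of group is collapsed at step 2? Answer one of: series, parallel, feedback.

Answer: feedback

Working:
[1] reduce the series chain W1, W2
[2] feedback reduction of (W1*W2), W3
[3] collapse the loop ([(W1*W2)/(1+(W1*W2)*W3)] forward, W4 return)
Step 2 collapses a feedback group.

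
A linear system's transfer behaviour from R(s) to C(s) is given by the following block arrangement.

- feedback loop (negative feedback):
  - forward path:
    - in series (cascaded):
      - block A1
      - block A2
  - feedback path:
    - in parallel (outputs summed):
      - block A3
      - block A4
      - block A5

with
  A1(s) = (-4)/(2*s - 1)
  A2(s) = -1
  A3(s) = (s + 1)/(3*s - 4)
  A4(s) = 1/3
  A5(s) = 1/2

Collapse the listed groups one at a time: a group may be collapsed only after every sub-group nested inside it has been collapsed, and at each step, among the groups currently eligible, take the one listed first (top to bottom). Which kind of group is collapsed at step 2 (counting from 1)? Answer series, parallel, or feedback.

1. combine A1, A2 in series
2. reduce the parallel group A3, A4, A5
3. close the feedback loop around (A1*A2), (A3+A4+A5)
Step 2: parallel.

Answer: parallel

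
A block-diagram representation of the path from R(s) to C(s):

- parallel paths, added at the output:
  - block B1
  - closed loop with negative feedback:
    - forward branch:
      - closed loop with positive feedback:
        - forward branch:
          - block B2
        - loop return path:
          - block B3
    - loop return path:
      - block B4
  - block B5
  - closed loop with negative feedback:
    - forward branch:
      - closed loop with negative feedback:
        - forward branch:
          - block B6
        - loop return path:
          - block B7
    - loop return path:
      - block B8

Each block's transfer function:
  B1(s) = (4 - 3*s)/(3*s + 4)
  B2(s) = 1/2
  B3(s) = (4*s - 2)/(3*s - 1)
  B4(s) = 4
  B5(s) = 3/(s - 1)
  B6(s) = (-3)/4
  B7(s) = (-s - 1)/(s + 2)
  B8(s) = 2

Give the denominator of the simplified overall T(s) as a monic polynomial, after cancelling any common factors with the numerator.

Step 1 - reduce the feedback loop with forward B2 and return B3, giving (3*s - 1)/(2*s)
Step 2 - reduce the feedback loop with forward [B2/(1-B2*B3)] and return B4, giving (3*s - 1)/(14*s - 4)
Step 3 - collapse the loop (B6 forward, B7 return), giving (-3*s - 6)/(7*s + 11)
Step 4 - collapse the loop ([B6/(1+B6*B7)] forward, B8 return), giving (-3*s - 6)/(s - 1)
Step 5 - combine B1, [[B2/(1-B2*B3)]/(1+[B2/(1-B2*B3)]*B4)], B5, [[B6/(1+B6*B7)]/(1+[B6/(1+B6*B7)]*B8)] in parallel, giving (-159*s^3 - 148*s^2 - 181*s + 68)/(42*s^3 + 2*s^2 - 60*s + 16)
No further cancellation is possible in the step-5 result, so that is T(s). Its denominator becomes monic after dividing by the leading coefficient 42.

Therefore the answer is s^3 + s^2/21 - 10*s/7 + 8/21.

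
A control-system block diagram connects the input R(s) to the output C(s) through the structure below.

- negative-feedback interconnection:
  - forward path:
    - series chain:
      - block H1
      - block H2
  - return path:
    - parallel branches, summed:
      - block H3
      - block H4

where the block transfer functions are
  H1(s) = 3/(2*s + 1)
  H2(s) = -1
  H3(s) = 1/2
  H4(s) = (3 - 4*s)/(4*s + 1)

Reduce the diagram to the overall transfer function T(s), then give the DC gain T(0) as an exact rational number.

[1] combine H1, H2 in series, giving (-3)/(2*s + 1)
[2] parallel reduction of H3, H4, giving (7 - 4*s)/(8*s + 2)
[3] reduce the feedback loop with forward (H1*H2) and return (H3+H4), giving (-24*s - 6)/(16*s^2 + 24*s - 19)
The step-3 result is T(s). Setting s = 0: T(0) = -6/(-19) = 6/19.

Answer: 6/19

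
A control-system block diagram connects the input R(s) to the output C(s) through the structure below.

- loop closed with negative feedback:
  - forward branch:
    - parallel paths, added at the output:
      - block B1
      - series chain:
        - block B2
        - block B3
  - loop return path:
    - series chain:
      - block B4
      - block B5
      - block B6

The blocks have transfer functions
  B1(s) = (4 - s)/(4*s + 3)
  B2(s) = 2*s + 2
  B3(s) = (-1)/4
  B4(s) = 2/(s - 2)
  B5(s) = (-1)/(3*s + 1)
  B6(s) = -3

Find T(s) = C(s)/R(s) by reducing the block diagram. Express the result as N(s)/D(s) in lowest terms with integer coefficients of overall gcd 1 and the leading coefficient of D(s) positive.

Reducing step by step:

Step 1 - multiply B2, B3 (series) -> -s/2 - 1/2
Step 2 - sum the parallel branches B1, (B2*B3) -> (-4*s^2 - 9*s + 5)/(8*s + 6)
Step 3 - combine B4, B5, B6 in series -> 6/(3*s^2 - 5*s - 2)
Step 4 - feedback reduction of (B1+(B2*B3)), (B4*B5*B6) - this is the overall T(s), already in the required normalized form

Answer: (-12*s^4 - 7*s^3 + 68*s^2 - 7*s - 10)/(24*s^3 - 46*s^2 - 100*s + 18)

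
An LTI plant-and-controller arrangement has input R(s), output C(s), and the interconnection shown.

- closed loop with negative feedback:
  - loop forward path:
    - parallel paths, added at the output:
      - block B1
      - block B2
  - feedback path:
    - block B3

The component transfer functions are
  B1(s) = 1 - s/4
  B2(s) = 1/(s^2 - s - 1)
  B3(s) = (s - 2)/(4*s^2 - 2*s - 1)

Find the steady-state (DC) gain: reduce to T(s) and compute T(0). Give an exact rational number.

Step 1: parallel reduction of B1, B2 gives (-s^3 + 5*s^2 - 3*s)/(4*s^2 - 4*s - 4)
Step 2: apply the feedback formula to (B1+B2), B3 gives (-4*s^5 + 22*s^4 - 21*s^3 + s^2 + 3*s)/(15*s^4 - 17*s^3 - 25*s^2 + 18*s + 4)
DC gain: substitute s = 0 into T(s) from step 2: T(0) = 0/4 = 0.

Final answer: 0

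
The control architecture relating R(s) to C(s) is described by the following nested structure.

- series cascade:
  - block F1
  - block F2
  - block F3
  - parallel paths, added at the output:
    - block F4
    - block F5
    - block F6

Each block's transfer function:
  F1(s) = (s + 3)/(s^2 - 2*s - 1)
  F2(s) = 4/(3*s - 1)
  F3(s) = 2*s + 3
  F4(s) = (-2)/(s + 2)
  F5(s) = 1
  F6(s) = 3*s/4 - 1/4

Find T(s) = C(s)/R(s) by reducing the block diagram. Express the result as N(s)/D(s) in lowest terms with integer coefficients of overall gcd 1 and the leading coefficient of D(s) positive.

(1) combine F4, F5, F6 in parallel: (3*s^2 + 9*s - 2)/(4*s + 8)
(2) cascade F1, F2, F3, (F4+F5+F6) - this is the overall T(s), already in the required normalized form

Final answer: (6*s^4 + 45*s^3 + 104*s^2 + 63*s - 18)/(3*s^4 - s^3 - 15*s^2 - s + 2)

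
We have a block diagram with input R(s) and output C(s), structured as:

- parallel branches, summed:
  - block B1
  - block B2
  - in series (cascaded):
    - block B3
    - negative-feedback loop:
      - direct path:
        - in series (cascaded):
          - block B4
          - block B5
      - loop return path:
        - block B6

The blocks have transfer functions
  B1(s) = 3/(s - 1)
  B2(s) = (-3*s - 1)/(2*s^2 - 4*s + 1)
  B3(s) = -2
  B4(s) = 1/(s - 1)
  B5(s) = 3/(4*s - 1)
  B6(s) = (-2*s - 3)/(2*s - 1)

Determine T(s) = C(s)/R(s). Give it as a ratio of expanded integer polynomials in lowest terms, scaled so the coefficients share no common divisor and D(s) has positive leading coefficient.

Step 1 - combine B4, B5 in series; result 3/(4*s^2 - 5*s + 1)
Step 2 - apply the feedback formula to (B4*B5), B6; result (6*s - 3)/(8*s^3 - 14*s^2 + s - 10)
Step 3 - series reduction of B3, [(B4*B5)/(1+(B4*B5)*B6)]; result (6 - 12*s)/(8*s^3 - 14*s^2 + s - 10)
Step 4 - add B1, B2, (B3*[(B4*B5)/(1+(B4*B5)*B6)]) (parallel) - this is the overall T(s), already in the required normalized form

Therefore the answer is (24*s^5 - 146*s^4 + 259*s^3 - 192*s^2 + 146*s - 46)/(16*s^6 - 76*s^5 + 126*s^4 - 104*s^3 + 79*s^2 - 51*s + 10).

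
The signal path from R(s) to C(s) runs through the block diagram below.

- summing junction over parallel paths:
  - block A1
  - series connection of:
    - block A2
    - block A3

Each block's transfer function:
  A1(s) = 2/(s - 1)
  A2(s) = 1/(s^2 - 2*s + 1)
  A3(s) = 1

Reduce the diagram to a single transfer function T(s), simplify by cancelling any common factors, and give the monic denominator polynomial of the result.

The answer is s^2 - 2*s + 1.

Reasoning:
Step 1: multiply A2, A3 (series) gives 1/(s^2 - 2*s + 1)
Step 2: add A1, (A2*A3) (parallel) gives (2*s - 1)/(s^2 - 2*s + 1)
No further cancellation is possible in the step-2 result, so that is T(s). Its denominator is already monic.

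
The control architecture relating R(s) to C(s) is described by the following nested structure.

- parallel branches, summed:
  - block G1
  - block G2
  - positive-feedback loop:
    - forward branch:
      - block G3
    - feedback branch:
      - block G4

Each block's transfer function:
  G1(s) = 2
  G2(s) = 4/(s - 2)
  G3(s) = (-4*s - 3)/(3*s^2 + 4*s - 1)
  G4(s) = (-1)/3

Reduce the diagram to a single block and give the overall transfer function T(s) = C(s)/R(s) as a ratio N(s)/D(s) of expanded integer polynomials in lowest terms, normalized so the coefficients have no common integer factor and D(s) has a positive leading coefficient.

[1] collapse the loop (G3 forward, G4 return) -> (-12*s - 9)/(9*s^2 + 8*s - 6)
[2] parallel reduction of G1, G2, [G3/(1-G3*G4)]: this yields T(s), and no further normalization is needed

Hence the answer: (18*s^3 + 4*s^2 + 3*s + 18)/(9*s^3 - 10*s^2 - 22*s + 12)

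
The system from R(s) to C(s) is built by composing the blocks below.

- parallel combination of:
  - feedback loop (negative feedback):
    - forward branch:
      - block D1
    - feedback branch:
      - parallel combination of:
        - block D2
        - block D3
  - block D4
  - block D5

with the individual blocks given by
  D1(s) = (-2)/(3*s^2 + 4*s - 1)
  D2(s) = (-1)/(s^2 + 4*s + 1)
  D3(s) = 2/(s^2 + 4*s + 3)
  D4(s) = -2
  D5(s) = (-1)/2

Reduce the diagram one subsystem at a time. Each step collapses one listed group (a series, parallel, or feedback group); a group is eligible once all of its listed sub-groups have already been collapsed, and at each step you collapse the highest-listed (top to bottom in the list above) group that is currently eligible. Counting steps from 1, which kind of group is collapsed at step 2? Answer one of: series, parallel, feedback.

Reducing step by step:

Step 1. combine D2, D3 in parallel
Step 2. apply the feedback formula to D1, (D2+D3)
Step 3. add [D1/(1+D1*(D2+D3))], D4, D5 (parallel)
Step 2 collapses a feedback group.

Answer: feedback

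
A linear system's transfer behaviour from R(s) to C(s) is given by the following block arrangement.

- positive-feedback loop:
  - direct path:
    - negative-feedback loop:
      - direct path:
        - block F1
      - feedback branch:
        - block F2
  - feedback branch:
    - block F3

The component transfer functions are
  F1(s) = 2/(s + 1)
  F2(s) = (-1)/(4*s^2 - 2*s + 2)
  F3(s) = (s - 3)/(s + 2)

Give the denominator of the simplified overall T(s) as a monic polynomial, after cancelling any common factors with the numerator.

1. collapse the loop (F1 forward, F2 return) gives (4*s^2 - 2*s + 2)/(2*s^3 + s^2)
2. feedback reduction of [F1/(1+F1*F2)], F3 gives (4*s^3 + 6*s^2 - 2*s + 4)/(2*s^4 + s^3 + 16*s^2 - 8*s + 6)
No further cancellation is possible in the step-2 result, so that is T(s). Its denominator becomes monic after dividing by the leading coefficient 2.

Therefore the answer is s^4 + s^3/2 + 8*s^2 - 4*s + 3.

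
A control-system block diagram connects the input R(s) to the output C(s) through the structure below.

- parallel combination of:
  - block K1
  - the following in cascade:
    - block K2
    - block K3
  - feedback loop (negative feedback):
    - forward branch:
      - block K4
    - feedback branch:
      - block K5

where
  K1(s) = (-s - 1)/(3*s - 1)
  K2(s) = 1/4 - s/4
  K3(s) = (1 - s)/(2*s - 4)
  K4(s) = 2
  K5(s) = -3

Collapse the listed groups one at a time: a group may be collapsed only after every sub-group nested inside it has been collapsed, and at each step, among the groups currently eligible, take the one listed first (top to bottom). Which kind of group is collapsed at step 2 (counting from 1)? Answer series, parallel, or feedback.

Reducing step by step:

[1] combine K2, K3 in series
[2] collapse the loop (K4 forward, K5 return)
[3] add K1, (K2*K3), [K4/(1+K4*K5)] (parallel)
So the answer for step 2 is feedback.

Answer: feedback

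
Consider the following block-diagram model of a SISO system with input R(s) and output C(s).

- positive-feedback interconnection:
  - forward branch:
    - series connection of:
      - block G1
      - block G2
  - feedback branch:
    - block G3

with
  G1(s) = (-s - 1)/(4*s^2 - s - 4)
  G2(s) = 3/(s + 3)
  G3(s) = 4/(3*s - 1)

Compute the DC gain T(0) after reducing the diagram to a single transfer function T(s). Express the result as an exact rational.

Step 1 - combine G1, G2 in series gives (-3*s - 3)/(4*s^3 + 11*s^2 - 7*s - 12)
Step 2 - reduce the feedback loop with forward (G1*G2) and return G3 gives (-9*s^2 - 6*s + 3)/(12*s^4 + 29*s^3 - 32*s^2 - 17*s + 24)
Evaluating the step-2 result (the overall T(s)) at s = 0 gives T(0) = 3/24 = 1/8.

Hence the answer: 1/8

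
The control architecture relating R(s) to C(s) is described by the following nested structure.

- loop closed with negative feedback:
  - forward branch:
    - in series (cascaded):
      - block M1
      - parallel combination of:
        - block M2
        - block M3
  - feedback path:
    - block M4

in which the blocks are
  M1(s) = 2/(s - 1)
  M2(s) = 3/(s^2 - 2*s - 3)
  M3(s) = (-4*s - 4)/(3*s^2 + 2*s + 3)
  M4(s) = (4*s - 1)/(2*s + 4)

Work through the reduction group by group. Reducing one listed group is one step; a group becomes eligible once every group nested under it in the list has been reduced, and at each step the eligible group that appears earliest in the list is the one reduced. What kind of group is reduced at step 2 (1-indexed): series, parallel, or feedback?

[1] combine M2, M3 in parallel
[2] cascade M1, (M2+M3)
[3] collapse the loop ((M1*(M2+M3)) forward, M4 return)
So the answer for step 2 is series.

Final answer: series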